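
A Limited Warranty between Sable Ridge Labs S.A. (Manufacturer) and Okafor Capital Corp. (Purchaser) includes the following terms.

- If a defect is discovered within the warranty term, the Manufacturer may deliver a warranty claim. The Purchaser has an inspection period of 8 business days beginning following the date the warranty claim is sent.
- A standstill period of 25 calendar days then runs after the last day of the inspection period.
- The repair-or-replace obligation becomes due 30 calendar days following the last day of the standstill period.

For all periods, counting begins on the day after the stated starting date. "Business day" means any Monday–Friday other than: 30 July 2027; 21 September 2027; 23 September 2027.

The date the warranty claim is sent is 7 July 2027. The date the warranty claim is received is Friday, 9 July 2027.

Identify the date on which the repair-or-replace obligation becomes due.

12 September 2027

From Wednesday, 7 July 2027, 8 business days (Jul 8, Jul 9, Jul 12, Jul 13, Jul 14, Jul 15, Jul 16, Jul 19, skipping weekends) brings us to Monday, 19 July 2027, which is the last day of the inspection period.
Adding 25 calendar days to 19 July 2027 gives 13 August 2027, which is the last day of the standstill period.
Adding 30 calendar days to 13 August 2027 gives 12 September 2027, which is the date on which the repair-or-replace obligation becomes due.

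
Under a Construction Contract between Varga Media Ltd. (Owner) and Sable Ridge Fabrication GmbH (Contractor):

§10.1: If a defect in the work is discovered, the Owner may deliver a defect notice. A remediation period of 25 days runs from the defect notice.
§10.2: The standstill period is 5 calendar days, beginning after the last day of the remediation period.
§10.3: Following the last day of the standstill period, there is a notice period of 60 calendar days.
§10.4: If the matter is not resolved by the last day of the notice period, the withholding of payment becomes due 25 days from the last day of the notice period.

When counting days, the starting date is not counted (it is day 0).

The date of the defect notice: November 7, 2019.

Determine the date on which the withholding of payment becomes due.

The last day of the remediation period: November 7, 2019 + 25 days = December 2, 2019.
Adding 5 calendar days to December 2, 2019 gives December 7, 2019, which is the last day of the standstill period.
Adding 60 calendar days to December 7, 2019 gives February 5, 2020, which is the last day of the notice period.
The date on which the withholding of payment becomes due: 25 calendar days after February 5, 2020 is March 1, 2020.

March 1, 2020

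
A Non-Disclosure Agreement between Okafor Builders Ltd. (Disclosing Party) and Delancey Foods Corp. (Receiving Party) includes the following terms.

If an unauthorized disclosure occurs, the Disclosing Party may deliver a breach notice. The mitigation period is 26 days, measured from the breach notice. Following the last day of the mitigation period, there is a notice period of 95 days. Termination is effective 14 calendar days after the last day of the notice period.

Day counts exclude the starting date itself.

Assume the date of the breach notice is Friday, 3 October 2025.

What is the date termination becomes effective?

15 February 2026

The last day of the mitigation period: 3 October 2025 + 26 days = 29 October 2025.
The last day of the notice period: 29 October 2025 + 95 days = 1 February 2026.
The date termination becomes effective: 14 calendar days after 1 February 2026 is 15 February 2026.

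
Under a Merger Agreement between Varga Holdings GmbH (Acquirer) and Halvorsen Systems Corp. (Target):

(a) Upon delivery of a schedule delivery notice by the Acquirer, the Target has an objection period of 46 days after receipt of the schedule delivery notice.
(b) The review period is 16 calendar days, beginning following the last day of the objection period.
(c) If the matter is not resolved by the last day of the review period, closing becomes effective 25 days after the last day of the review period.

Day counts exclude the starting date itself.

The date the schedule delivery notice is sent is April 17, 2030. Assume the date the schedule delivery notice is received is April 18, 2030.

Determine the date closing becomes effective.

July 14, 2030

The last day of the objection period: April 18, 2030 + 46 days = June 3, 2030.
The last day of the review period: 16 calendar days after June 3, 2030 is June 19, 2030.
Adding 25 calendar days to June 19, 2030 gives July 14, 2030, which is the date closing becomes effective.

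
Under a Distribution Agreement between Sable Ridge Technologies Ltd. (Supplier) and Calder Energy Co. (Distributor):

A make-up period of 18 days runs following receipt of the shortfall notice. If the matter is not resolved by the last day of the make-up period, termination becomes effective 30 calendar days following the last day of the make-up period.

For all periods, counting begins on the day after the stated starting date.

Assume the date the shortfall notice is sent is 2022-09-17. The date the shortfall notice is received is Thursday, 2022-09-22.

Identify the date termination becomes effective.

2022-11-09

Adding 18 calendar days to 2022-09-22 gives 2022-10-10, which is the last day of the make-up period.
The date termination becomes effective: 2022-10-10 + 30 days = 2022-11-09.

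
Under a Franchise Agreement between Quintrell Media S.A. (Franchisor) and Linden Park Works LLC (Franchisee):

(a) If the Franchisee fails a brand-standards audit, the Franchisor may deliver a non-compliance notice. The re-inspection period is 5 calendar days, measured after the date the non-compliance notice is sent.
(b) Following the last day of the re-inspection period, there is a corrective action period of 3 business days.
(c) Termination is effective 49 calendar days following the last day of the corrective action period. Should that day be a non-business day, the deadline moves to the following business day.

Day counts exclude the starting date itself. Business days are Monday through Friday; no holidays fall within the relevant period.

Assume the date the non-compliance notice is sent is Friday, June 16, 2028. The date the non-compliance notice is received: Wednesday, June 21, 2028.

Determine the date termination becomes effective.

The last day of the re-inspection period: 5 calendar days after June 16, 2028 is June 21, 2028.
The last day of the corrective action period: 3 business days after Wednesday, June 21, 2028, skipping weekends — Jun 22, Jun 23, Jun 26 — lands on Monday, June 26, 2028.
The date termination becomes effective: June 26, 2028 + 49 days = August 14, 2028. August 14, 2028 is a Monday, so no roll-forward applies.

August 14, 2028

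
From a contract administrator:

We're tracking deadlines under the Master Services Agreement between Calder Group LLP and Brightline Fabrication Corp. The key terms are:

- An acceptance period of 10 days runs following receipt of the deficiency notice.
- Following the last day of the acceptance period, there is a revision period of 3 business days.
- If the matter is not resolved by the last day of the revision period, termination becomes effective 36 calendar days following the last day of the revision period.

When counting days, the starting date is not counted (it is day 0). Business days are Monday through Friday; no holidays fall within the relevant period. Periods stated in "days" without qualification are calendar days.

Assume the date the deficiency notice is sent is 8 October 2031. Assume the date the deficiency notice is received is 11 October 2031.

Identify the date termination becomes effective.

29 November 2031

The last day of the acceptance period: 11 October 2031 + 10 days = 21 October 2031.
The last day of the revision period: counting 3 business days from Tuesday, 21 October 2031 (Oct 22, Oct 23, Oct 24, skipping weekends) reaches Friday, 24 October 2031.
The date termination becomes effective: 24 October 2031 + 36 days = 29 November 2031.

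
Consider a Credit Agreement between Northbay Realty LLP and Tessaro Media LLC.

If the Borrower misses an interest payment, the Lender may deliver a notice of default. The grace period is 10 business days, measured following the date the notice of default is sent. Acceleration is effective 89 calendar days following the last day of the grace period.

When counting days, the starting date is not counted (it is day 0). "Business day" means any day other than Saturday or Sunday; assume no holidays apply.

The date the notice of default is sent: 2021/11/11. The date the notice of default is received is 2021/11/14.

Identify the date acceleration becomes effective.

2022/02/22

From Thursday, 2021/11/11, 10 business days (Nov 12, Nov 15, Nov 16, Nov 17, Nov 18, Nov 19, Nov 22, Nov 23, Nov 24, Nov 25, skipping weekends) brings us to Thursday, 2021/11/25, which is the last day of the grace period.
The date acceleration becomes effective: 89 calendar days after 2021/11/25 is 2022/02/22.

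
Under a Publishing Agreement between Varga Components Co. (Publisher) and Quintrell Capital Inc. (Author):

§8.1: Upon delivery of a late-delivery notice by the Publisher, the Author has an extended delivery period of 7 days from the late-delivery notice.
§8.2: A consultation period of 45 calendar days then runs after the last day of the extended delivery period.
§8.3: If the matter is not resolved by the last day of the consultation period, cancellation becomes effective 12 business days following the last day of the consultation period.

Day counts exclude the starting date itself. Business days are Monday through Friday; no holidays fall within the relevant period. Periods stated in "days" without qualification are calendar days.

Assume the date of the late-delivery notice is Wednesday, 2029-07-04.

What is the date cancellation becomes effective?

2029-09-11

The last day of the extended delivery period: 7 calendar days after 2029-07-04 is 2029-07-11.
The last day of the consultation period: 45 calendar days after 2029-07-11 is 2029-08-25.
The date cancellation becomes effective: counting 12 business days from Saturday, 2029-08-25 (Aug 27, Aug 28, Aug 29, Aug 30, …, Sep 7, Sep 10, Sep 11, skipping weekends) reaches Tuesday, 2029-09-11.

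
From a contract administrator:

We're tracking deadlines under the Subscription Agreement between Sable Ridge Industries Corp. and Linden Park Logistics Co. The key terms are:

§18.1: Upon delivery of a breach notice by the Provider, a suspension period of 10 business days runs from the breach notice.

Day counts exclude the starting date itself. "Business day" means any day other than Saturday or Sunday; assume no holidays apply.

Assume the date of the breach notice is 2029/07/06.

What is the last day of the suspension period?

The last day of the suspension period: 10 business days after Friday, 2029/07/06, skipping weekends — Jul 9, Jul 10, Jul 11, Jul 12, Jul 13, Jul 16, Jul 17, Jul 18, Jul 19, Jul 20 — lands on Friday, 2029/07/20.

2029/07/20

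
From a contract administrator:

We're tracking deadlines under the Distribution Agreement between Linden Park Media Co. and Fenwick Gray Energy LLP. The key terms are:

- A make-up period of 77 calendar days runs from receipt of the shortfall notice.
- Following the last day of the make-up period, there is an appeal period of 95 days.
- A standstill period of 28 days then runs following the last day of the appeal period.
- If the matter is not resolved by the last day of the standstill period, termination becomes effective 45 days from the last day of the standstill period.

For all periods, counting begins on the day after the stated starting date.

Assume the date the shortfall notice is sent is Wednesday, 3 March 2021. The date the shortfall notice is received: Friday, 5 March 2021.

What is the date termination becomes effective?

The last day of the make-up period: 5 March 2021 + 77 days = 21 May 2021.
Adding 95 calendar days to 21 May 2021 gives 24 August 2021, which is the last day of the appeal period.
The last day of the standstill period: 24 August 2021 + 28 days = 21 September 2021.
The date termination becomes effective: 21 September 2021 + 45 days = 5 November 2021.

5 November 2021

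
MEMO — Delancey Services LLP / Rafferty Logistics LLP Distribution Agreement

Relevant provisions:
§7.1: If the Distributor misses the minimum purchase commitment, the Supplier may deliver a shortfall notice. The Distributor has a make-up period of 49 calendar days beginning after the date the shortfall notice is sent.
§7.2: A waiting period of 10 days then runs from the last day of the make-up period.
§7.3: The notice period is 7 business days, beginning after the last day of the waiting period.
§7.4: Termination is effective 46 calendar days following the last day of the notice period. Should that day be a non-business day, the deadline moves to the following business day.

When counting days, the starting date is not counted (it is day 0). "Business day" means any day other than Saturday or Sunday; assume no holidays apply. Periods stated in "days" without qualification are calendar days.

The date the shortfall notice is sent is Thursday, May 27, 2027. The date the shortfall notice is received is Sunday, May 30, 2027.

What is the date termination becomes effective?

The last day of the make-up period: 49 calendar days after May 27, 2027 is Jul 15, 2027.
The last day of the waiting period: Jul 15, 2027 + 10 days = Jul 25, 2027.
From Sunday, Jul 25, 2027, 7 business days (Jul 26, Jul 27, Jul 28, Jul 29, Jul 30, Aug 2, Aug 3, skipping weekends) brings us to Tuesday, Aug 3, 2027, which is the last day of the notice period.
Adding 46 calendar days to Aug 3, 2027 gives Sep 18, 2027, which is the date termination becomes effective. That falls on a Saturday, so it rolls to the next business day, Monday, Sep 20, 2027.

Sep 20, 2027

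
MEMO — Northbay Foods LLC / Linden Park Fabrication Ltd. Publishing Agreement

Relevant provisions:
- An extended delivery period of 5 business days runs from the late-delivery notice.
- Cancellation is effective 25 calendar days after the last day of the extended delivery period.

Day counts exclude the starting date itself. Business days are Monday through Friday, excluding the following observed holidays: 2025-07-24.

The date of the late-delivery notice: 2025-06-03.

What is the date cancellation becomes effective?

2025-07-05

The last day of the extended delivery period: counting 5 business days from Tuesday, 2025-06-03 (Jun 4, Jun 5, Jun 6, Jun 9, Jun 10, skipping weekends) reaches Tuesday, 2025-06-10.
The date cancellation becomes effective: 25 calendar days after 2025-06-10 is 2025-07-05.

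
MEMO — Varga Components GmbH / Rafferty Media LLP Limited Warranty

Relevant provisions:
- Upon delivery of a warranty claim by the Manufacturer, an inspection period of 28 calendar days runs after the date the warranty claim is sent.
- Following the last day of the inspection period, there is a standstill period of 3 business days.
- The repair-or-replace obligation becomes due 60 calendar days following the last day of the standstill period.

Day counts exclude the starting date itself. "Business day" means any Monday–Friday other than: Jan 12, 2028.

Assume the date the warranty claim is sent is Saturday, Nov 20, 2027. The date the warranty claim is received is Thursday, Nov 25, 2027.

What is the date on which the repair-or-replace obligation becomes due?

Adding 28 calendar days to Nov 20, 2027 gives Dec 18, 2027, which is the last day of the inspection period.
The last day of the standstill period: 3 business days after Saturday, Dec 18, 2027, skipping weekends — Dec 20, Dec 21, Dec 22 — lands on Wednesday, Dec 22, 2027.
The date on which the repair-or-replace obligation becomes due: 60 calendar days after Dec 22, 2027 is Feb 20, 2028.

Feb 20, 2028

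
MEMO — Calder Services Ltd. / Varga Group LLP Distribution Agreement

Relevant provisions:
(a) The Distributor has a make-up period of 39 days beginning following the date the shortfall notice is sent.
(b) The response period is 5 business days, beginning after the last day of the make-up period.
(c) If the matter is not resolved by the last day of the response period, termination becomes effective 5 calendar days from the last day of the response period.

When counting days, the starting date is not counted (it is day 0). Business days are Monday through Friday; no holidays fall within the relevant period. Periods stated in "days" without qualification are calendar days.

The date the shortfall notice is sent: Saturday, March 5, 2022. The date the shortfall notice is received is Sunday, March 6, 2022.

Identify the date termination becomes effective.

April 25, 2022

Adding 39 calendar days to March 5, 2022 gives April 13, 2022, which is the last day of the make-up period.
The last day of the response period: 5 business days after Wednesday, April 13, 2022, skipping weekends — Apr 14, Apr 15, Apr 18, Apr 19, Apr 20 — lands on Wednesday, April 20, 2022.
The date termination becomes effective: 5 calendar days after April 20, 2022 is April 25, 2022.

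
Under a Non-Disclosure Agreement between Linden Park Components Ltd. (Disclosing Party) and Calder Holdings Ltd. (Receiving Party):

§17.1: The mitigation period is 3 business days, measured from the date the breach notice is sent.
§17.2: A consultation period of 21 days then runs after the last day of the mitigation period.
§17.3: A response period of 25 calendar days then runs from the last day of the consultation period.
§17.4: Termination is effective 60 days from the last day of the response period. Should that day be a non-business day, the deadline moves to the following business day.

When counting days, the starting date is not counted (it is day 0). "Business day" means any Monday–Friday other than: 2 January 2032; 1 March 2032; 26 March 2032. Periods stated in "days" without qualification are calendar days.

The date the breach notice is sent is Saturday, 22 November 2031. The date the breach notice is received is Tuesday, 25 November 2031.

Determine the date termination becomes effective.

From Saturday, 22 November 2031, 3 business days (Nov 24, Nov 25, Nov 26, skipping weekends) brings us to Wednesday, 26 November 2031, which is the last day of the mitigation period.
The last day of the consultation period: 21 calendar days after 26 November 2031 is 17 December 2031.
Adding 25 calendar days to 17 December 2031 gives 11 January 2032, which is the last day of the response period.
The date termination becomes effective: 60 calendar days after 11 January 2032 is 11 March 2032. 11 March 2032 is a Thursday and is not a listed holiday, so no roll-forward applies.

11 March 2032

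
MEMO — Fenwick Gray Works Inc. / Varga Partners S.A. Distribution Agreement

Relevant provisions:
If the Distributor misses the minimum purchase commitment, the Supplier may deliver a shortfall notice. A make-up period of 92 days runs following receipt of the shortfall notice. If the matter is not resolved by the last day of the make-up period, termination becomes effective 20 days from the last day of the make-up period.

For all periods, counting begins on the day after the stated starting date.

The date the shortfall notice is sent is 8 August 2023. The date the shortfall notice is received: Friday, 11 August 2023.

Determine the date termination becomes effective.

1 December 2023

Adding 92 calendar days to 11 August 2023 gives 11 November 2023, which is the last day of the make-up period.
Adding 20 calendar days to 11 November 2023 gives 1 December 2023, which is the date termination becomes effective.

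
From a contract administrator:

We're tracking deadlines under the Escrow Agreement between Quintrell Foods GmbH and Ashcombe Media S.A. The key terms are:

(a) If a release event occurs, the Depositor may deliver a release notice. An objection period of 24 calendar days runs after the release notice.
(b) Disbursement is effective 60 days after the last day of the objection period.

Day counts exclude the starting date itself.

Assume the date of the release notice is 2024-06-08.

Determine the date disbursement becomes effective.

2024-08-31

The last day of the objection period: 2024-06-08 + 24 days = 2024-07-02.
Adding 60 calendar days to 2024-07-02 gives 2024-08-31, which is the date disbursement becomes effective.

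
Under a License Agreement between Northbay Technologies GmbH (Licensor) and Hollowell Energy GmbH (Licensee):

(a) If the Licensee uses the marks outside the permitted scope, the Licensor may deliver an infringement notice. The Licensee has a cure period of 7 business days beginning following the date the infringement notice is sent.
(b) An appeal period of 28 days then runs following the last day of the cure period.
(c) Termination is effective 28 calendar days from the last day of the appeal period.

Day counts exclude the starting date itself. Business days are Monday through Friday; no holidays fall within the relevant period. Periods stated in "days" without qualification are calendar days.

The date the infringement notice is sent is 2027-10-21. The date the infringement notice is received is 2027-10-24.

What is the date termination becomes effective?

2027-12-27

The last day of the cure period: counting 7 business days from Thursday, 2027-10-21 (Oct 22, Oct 25, Oct 26, Oct 27, Oct 28, Oct 29, Nov 1, skipping weekends) reaches Monday, 2027-11-01.
The last day of the appeal period: 2027-11-01 + 28 days = 2027-11-29.
Adding 28 calendar days to 2027-11-29 gives 2027-12-27, which is the date termination becomes effective.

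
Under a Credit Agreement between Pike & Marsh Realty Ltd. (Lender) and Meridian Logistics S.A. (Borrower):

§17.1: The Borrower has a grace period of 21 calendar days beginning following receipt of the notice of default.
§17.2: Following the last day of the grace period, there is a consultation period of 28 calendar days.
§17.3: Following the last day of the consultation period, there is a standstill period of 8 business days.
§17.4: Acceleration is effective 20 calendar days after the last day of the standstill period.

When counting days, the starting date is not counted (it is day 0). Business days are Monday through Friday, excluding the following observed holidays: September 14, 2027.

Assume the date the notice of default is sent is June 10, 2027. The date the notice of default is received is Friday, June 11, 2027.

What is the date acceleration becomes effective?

Adding 21 calendar days to June 11, 2027 gives July 2, 2027, which is the last day of the grace period.
Adding 28 calendar days to July 2, 2027 gives July 30, 2027, which is the last day of the consultation period.
From Friday, July 30, 2027, 8 business days (Aug 2, Aug 3, Aug 4, Aug 5, Aug 6, Aug 9, Aug 10, Aug 11, skipping weekends) brings us to Wednesday, August 11, 2027, which is the last day of the standstill period.
The date acceleration becomes effective: 20 calendar days after August 11, 2027 is August 31, 2027.

August 31, 2027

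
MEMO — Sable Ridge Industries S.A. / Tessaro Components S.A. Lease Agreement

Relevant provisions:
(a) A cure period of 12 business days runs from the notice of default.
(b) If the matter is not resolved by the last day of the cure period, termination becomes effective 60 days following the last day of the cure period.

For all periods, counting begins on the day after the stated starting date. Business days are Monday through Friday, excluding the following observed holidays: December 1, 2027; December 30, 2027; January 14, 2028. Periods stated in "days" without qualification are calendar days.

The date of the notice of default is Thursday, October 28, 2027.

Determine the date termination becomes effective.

January 14, 2028

From Thursday, October 28, 2027, 12 business days (Oct 29, Nov 1, Nov 2, Nov 3, …, Nov 11, Nov 12, Nov 15, skipping weekends) brings us to Monday, November 15, 2027, which is the last day of the cure period.
The date termination becomes effective: November 15, 2027 + 60 days = January 14, 2028.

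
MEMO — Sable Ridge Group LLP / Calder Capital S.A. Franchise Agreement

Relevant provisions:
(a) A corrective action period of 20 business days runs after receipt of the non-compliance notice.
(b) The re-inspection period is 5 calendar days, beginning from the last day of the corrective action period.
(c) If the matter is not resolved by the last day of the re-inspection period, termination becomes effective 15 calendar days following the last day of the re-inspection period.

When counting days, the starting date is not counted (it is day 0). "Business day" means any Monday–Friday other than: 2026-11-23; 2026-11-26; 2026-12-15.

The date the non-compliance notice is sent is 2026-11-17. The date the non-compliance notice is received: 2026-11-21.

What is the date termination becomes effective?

The last day of the corrective action period: counting 20 business days from Saturday, 2026-11-21 (Nov 24, Nov 25, Nov 27, Nov 30, …, Dec 21, Dec 22, Dec 23, skipping weekends and the listed holidays on Nov 23, Nov 26, Dec 15) reaches Wednesday, 2026-12-23.
The last day of the re-inspection period: 5 calendar days after 2026-12-23 is 2026-12-28.
The date termination becomes effective: 2026-12-28 + 15 days = 2027-01-12.

2027-01-12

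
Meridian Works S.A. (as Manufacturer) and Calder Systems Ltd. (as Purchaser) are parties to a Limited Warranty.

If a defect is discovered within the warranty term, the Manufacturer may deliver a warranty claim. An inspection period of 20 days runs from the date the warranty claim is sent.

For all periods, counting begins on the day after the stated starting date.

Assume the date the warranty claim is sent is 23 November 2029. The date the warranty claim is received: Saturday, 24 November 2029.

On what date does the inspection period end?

13 December 2029

The last day of the inspection period: 20 calendar days after 23 November 2029 is 13 December 2029.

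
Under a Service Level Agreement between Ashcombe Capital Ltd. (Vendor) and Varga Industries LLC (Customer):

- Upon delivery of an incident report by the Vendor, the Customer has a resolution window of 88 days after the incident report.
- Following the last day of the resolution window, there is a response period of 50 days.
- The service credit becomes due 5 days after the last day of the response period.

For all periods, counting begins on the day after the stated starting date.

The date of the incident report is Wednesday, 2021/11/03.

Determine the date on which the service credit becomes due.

2022/03/26

Adding 88 calendar days to 2021/11/03 gives 2022/01/30, which is the last day of the resolution window.
Adding 50 calendar days to 2022/01/30 gives 2022/03/21, which is the last day of the response period.
Adding 5 calendar days to 2022/03/21 gives 2022/03/26, which is the date on which the service credit becomes due.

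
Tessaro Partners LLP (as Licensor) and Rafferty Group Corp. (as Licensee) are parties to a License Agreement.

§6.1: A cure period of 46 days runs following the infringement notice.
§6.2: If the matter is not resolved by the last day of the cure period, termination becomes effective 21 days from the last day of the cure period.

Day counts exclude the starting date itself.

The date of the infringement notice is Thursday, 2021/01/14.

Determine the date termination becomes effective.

2021/03/22

Adding 46 calendar days to 2021/01/14 gives 2021/03/01, which is the last day of the cure period.
The date termination becomes effective: 2021/03/01 + 21 days = 2021/03/22.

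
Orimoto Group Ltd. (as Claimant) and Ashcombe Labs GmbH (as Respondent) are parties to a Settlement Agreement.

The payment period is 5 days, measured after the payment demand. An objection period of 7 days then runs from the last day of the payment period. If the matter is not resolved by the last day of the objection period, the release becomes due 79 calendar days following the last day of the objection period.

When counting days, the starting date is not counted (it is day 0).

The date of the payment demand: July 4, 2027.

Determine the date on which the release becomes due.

October 3, 2027

Adding 5 calendar days to July 4, 2027 gives July 9, 2027, which is the last day of the payment period.
The last day of the objection period: July 9, 2027 + 7 days = July 16, 2027.
Adding 79 calendar days to July 16, 2027 gives October 3, 2027, which is the date on which the release becomes due.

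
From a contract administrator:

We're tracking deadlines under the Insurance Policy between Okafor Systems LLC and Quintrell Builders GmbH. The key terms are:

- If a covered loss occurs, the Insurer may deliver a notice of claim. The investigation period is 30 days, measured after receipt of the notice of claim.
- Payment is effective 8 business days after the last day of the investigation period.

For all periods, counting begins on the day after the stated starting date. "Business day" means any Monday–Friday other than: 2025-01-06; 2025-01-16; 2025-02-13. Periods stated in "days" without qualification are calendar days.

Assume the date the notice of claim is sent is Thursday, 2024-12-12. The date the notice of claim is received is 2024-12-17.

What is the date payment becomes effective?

2025-01-28

The last day of the investigation period: 30 calendar days after 2024-12-17 is 2025-01-16.
The date payment becomes effective: 8 business days after Thursday, 2025-01-16, skipping weekends — Jan 17, Jan 20, Jan 21, Jan 22, Jan 23, Jan 24, Jan 27, Jan 28 — lands on Tuesday, 2025-01-28.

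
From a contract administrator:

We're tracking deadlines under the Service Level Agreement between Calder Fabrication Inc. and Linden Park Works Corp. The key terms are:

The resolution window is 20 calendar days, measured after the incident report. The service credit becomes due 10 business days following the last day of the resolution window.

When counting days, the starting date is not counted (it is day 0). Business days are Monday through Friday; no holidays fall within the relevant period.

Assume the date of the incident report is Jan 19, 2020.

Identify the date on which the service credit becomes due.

The last day of the resolution window: Jan 19, 2020 + 20 days = Feb 8, 2020.
The date on which the service credit becomes due: counting 10 business days from Saturday, Feb 8, 2020 (Feb 10, Feb 11, Feb 12, Feb 13, Feb 14, Feb 17, Feb 18, Feb 19, Feb 20, Feb 21, skipping weekends) reaches Friday, Feb 21, 2020.

Feb 21, 2020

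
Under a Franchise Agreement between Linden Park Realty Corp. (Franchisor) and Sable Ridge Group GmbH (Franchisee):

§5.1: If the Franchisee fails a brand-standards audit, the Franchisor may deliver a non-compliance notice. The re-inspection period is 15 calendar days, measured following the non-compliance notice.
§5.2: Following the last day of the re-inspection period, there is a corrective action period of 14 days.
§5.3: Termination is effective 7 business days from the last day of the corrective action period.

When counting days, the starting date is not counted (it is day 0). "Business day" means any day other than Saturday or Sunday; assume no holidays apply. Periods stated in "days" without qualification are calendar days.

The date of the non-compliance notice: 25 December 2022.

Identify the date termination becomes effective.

1 February 2023

The last day of the re-inspection period: 25 December 2022 + 15 days = 9 January 2023.
The last day of the corrective action period: 14 calendar days after 9 January 2023 is 23 January 2023.
From Monday, 23 January 2023, 7 business days (Jan 24, Jan 25, Jan 26, Jan 27, Jan 30, Jan 31, Feb 1, skipping weekends) brings us to Wednesday, 1 February 2023, which is the date termination becomes effective.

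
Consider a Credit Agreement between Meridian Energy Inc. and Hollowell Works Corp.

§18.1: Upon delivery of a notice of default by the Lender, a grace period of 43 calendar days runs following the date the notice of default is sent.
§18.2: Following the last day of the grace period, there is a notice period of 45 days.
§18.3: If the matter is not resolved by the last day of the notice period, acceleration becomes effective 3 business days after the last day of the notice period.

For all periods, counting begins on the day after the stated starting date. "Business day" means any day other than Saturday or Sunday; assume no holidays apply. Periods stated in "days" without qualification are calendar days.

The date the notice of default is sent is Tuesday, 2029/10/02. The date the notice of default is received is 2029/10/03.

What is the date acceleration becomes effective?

2030/01/02

Adding 43 calendar days to 2029/10/02 gives 2029/11/14, which is the last day of the grace period.
Adding 45 calendar days to 2029/11/14 gives 2029/12/29, which is the last day of the notice period.
The date acceleration becomes effective: 3 business days after Saturday, 2029/12/29, skipping weekends — Dec 31, Jan 1, Jan 2 — lands on Wednesday, 2030/01/02.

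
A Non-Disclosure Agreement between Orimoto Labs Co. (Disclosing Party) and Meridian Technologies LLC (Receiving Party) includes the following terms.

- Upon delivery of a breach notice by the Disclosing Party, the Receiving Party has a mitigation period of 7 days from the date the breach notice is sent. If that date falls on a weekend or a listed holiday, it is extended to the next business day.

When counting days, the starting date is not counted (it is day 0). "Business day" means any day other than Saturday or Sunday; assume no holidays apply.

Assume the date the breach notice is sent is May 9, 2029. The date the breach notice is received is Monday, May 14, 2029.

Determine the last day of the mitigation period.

The last day of the mitigation period: May 9, 2029 + 7 days = May 16, 2029. May 16, 2029 is a Wednesday, so no roll-forward applies.

May 16, 2029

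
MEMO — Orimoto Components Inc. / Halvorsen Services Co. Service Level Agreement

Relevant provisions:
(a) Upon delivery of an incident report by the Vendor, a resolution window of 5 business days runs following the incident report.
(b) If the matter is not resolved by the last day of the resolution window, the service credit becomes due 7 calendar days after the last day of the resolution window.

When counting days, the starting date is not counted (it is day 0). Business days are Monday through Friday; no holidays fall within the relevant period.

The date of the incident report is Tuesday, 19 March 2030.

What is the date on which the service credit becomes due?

2 April 2030

From Tuesday, 19 March 2030, 5 business days (Mar 20, Mar 21, Mar 22, Mar 25, Mar 26, skipping weekends) brings us to Tuesday, 26 March 2030, which is the last day of the resolution window.
The date on which the service credit becomes due: 26 March 2030 + 7 days = 2 April 2030.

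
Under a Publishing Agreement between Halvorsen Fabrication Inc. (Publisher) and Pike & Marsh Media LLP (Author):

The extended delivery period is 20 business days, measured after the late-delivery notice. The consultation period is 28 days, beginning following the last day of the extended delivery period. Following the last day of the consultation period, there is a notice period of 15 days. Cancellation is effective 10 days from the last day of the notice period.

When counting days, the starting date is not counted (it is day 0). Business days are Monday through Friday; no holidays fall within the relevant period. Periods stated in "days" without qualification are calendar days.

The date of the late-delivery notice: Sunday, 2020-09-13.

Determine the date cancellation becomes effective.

2020-12-01

The last day of the extended delivery period: counting 20 business days from Sunday, 2020-09-13 (Sep 14, Sep 15, Sep 16, Sep 17, …, Oct 7, Oct 8, Oct 9, skipping weekends) reaches Friday, 2020-10-09.
Adding 28 calendar days to 2020-10-09 gives 2020-11-06, which is the last day of the consultation period.
Adding 15 calendar days to 2020-11-06 gives 2020-11-21, which is the last day of the notice period.
Adding 10 calendar days to 2020-11-21 gives 2020-12-01, which is the date cancellation becomes effective.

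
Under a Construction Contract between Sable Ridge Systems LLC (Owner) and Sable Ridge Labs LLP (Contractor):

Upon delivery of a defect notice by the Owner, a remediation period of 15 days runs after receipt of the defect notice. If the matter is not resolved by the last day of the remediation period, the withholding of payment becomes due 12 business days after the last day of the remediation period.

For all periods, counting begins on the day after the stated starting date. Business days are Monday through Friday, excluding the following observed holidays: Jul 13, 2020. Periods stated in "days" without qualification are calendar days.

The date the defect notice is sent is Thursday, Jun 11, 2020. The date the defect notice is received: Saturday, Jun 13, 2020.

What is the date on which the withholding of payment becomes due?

Jul 15, 2020

The last day of the remediation period: Jun 13, 2020 + 15 days = Jun 28, 2020.
The date on which the withholding of payment becomes due: 12 business days after Sunday, Jun 28, 2020, skipping weekends and the listed holiday on Jul 13 — Jun 29, Jun 30, Jul 1, Jul 2, …, Jul 10, Jul 14, Jul 15 — lands on Wednesday, Jul 15, 2020.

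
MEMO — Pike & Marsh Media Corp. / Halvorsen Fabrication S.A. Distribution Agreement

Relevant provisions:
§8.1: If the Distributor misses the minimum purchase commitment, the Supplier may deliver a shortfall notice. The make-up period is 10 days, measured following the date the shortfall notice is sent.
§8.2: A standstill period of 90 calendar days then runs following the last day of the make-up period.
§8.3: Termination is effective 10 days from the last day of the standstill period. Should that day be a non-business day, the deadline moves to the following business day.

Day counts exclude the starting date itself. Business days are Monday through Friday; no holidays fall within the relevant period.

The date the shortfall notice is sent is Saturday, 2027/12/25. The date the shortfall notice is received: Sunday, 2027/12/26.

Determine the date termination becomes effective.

2028/04/13

The last day of the make-up period: 2027/12/25 + 10 days = 2028/01/04.
The last day of the standstill period: 2028/01/04 + 90 days = 2028/04/03.
The date termination becomes effective: 2028/04/03 + 10 days = 2028/04/13. 2028/04/13 is a Thursday, so no roll-forward applies.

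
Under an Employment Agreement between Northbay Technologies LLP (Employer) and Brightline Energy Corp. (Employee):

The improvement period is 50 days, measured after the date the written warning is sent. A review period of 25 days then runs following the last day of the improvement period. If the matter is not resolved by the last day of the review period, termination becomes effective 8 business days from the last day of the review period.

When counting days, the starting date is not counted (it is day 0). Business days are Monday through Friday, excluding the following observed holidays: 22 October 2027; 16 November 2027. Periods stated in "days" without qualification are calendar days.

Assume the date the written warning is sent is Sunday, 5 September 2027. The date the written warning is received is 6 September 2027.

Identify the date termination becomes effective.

Adding 50 calendar days to 5 September 2027 gives 25 October 2027, which is the last day of the improvement period.
The last day of the review period: 25 calendar days after 25 October 2027 is 19 November 2027.
From Friday, 19 November 2027, 8 business days (Nov 22, Nov 23, Nov 24, Nov 25, Nov 26, Nov 29, Nov 30, Dec 1, skipping weekends) brings us to Wednesday, 1 December 2027, which is the date termination becomes effective.

1 December 2027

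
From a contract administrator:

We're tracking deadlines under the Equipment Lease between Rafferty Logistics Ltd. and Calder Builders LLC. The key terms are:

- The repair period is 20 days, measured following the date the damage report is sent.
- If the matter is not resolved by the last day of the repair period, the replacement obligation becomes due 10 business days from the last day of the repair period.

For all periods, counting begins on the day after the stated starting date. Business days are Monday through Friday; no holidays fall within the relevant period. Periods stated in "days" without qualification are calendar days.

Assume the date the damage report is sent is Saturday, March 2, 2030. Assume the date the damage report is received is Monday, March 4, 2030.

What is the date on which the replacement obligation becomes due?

Adding 20 calendar days to March 2, 2030 gives March 22, 2030, which is the last day of the repair period.
The date on which the replacement obligation becomes due: 10 business days after Friday, March 22, 2030, skipping weekends — Mar 25, Mar 26, Mar 27, Mar 28, Mar 29, Apr 1, Apr 2, Apr 3, Apr 4, Apr 5 — lands on Friday, April 5, 2030.

April 5, 2030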